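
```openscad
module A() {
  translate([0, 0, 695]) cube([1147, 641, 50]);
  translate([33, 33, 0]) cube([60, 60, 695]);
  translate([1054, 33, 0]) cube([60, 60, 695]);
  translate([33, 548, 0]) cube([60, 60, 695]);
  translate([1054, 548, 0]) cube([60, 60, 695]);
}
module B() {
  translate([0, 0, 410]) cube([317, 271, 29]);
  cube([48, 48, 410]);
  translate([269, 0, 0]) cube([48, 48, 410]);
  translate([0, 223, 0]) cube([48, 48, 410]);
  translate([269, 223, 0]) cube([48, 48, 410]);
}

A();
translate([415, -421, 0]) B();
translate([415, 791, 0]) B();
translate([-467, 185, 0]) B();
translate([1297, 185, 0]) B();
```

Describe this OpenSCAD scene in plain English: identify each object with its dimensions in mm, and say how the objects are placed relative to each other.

A is a table with a 1147×641 mm rectangular top, 50 mm thick, top surface at z = 745 mm, supported by four 60×60 mm square legs, each inset 33 mm from the nearest pair of top edges, running from the floor.

B is a four-legged stool. The seat is a 317×271×29 mm slab whose top surface is at z = 439 mm; four square legs, each 48×48 mm in cross-section, run from the floor (z = 0) to the underside of the seat, each flush with a corner of the seat.

Four stools sit around the table at the −y, +y, −x, +x sides.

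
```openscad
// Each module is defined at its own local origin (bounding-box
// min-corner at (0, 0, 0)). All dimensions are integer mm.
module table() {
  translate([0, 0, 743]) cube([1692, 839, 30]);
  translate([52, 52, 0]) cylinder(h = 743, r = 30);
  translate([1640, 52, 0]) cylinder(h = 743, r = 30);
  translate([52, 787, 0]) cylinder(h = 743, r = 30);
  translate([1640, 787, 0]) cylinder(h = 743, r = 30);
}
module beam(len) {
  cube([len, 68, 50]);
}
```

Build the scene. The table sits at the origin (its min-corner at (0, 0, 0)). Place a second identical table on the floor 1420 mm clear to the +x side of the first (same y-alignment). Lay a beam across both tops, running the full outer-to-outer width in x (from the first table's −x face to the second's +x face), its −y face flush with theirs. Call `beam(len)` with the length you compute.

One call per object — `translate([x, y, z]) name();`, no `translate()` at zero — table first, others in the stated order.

table();
translate([3112, 0, 0]) table();
translate([0, 0, 773]) beam(4804);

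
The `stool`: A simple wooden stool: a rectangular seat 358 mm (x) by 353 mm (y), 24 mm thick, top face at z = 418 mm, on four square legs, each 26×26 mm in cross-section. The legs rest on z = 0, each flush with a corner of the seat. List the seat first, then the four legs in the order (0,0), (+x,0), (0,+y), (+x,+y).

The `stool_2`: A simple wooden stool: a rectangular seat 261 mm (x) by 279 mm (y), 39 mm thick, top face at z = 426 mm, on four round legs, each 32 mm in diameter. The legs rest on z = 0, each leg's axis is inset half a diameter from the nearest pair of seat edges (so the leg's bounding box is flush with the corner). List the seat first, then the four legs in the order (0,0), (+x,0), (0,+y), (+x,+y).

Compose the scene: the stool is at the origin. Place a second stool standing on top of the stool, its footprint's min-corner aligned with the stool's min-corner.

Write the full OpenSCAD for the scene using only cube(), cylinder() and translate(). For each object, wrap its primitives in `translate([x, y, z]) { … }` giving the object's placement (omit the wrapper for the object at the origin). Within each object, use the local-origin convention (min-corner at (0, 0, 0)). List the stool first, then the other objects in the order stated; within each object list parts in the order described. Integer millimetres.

translate([0, 0, 394]) cube([358, 353, 24]);
cube([26, 26, 394]);
translate([332, 0, 0]) cube([26, 26, 394]);
translate([0, 327, 0]) cube([26, 26, 394]);
translate([332, 327, 0]) cube([26, 26, 394]);
translate([0, 0, 418]) {
  translate([0, 0, 387]) cube([261, 279, 39]);
  translate([16, 16, 0]) cylinder(h = 387, r = 16);
  translate([245, 16, 0]) cylinder(h = 387, r = 16);
  translate([16, 263, 0]) cylinder(h = 387, r = 16);
  translate([245, 263, 0]) cylinder(h = 387, r = 16);
}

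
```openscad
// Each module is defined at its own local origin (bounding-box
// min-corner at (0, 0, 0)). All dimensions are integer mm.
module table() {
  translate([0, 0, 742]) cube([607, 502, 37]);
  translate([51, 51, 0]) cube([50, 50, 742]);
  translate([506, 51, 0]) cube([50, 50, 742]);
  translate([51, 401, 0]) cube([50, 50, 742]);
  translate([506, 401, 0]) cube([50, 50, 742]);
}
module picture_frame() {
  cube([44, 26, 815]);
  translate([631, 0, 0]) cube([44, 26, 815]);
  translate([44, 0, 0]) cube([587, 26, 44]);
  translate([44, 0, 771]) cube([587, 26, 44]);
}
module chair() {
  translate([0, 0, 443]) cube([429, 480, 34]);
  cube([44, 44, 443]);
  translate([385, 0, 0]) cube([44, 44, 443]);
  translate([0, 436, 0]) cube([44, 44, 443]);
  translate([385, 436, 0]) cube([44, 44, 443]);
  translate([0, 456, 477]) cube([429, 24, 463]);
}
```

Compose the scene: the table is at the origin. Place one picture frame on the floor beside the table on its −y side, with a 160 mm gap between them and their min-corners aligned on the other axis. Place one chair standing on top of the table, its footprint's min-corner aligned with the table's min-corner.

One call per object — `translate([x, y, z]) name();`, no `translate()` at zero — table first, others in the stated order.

table();
translate([0, -186, 0]) picture_frame();
translate([0, 0, 779]) chair();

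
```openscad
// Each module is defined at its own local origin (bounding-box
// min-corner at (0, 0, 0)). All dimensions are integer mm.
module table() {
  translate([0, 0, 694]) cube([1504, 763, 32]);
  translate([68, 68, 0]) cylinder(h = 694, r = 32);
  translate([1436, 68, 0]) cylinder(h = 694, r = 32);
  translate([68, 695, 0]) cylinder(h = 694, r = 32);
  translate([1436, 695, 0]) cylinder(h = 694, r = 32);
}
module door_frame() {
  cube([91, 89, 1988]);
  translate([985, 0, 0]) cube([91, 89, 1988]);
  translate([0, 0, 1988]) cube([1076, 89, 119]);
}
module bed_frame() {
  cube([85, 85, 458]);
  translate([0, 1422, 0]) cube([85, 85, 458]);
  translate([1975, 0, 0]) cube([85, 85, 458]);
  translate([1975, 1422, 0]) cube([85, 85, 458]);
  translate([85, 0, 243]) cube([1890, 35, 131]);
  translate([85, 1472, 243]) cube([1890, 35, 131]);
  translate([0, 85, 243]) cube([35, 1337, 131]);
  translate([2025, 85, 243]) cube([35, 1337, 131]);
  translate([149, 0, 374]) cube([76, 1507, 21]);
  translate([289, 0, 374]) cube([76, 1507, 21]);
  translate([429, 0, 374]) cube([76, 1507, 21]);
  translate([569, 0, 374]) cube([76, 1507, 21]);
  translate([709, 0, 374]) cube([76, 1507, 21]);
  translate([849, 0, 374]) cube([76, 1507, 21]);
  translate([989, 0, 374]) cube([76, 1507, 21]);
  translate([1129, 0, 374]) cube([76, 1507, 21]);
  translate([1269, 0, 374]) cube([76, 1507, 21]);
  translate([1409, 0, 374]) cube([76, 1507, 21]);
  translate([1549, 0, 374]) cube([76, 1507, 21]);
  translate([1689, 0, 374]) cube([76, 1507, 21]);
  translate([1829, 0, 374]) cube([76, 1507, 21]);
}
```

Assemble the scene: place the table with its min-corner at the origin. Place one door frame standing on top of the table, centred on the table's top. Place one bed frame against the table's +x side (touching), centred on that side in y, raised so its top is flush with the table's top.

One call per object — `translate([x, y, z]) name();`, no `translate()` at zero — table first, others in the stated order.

table();
translate([214, 337, 726]) door_frame();
translate([1504, -372, 268]) bed_frame();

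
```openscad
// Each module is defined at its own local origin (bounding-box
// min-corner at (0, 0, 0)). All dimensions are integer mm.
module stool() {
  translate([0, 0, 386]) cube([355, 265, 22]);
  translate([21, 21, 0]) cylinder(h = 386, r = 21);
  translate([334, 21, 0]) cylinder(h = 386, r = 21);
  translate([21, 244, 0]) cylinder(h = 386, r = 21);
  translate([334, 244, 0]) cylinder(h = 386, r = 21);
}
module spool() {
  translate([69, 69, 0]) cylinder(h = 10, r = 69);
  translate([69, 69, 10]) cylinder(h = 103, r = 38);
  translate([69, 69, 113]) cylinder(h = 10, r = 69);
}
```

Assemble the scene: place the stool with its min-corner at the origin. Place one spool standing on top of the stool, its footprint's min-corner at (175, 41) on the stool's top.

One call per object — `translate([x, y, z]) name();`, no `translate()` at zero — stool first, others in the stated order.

stool();
translate([175, 41, 408]) spool();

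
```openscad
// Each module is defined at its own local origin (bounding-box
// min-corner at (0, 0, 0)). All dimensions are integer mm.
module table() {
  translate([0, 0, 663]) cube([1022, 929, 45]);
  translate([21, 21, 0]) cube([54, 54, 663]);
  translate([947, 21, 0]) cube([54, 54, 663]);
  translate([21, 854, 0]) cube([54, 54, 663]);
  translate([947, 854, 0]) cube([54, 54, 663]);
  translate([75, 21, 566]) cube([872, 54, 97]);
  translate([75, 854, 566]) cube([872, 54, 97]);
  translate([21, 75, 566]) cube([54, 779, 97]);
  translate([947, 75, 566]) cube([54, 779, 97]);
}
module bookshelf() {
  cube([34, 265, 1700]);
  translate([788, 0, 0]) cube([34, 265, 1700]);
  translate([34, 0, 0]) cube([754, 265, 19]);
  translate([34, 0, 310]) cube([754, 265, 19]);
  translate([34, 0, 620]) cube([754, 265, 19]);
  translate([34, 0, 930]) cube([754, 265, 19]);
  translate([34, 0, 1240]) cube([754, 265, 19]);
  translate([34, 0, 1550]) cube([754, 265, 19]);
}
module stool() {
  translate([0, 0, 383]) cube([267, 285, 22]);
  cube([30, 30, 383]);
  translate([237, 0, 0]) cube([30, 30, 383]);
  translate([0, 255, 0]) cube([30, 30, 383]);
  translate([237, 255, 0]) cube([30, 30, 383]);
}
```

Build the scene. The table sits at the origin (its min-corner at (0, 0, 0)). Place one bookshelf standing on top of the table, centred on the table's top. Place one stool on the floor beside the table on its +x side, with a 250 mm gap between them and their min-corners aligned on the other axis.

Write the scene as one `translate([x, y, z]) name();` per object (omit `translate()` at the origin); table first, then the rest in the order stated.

table();
translate([100, 332, 708]) bookshelf();
translate([1272, 0, 0]) stool();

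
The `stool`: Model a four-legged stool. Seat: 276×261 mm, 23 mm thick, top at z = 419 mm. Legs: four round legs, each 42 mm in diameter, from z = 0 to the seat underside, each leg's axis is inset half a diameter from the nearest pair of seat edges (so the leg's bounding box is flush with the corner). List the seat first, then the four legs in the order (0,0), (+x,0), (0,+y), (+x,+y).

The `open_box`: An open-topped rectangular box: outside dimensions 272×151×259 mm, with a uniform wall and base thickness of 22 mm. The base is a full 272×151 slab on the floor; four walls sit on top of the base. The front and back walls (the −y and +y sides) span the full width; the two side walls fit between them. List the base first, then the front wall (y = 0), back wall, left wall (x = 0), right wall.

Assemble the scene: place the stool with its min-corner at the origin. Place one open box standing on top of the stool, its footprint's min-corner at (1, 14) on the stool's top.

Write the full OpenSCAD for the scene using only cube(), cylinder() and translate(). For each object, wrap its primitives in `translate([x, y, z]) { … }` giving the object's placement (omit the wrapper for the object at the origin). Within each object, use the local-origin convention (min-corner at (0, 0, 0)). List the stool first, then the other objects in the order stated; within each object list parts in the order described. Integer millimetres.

translate([0, 0, 396]) cube([276, 261, 23]);
translate([21, 21, 0]) cylinder(h = 396, r = 21);
translate([255, 21, 0]) cylinder(h = 396, r = 21);
translate([21, 240, 0]) cylinder(h = 396, r = 21);
translate([255, 240, 0]) cylinder(h = 396, r = 21);
translate([1, 14, 419]) {
  cube([272, 151, 22]);
  translate([0, 0, 22]) cube([272, 22, 237]);
  translate([0, 129, 22]) cube([272, 22, 237]);
  translate([0, 22, 22]) cube([22, 107, 237]);
  translate([250, 22, 22]) cube([22, 107, 237]);
}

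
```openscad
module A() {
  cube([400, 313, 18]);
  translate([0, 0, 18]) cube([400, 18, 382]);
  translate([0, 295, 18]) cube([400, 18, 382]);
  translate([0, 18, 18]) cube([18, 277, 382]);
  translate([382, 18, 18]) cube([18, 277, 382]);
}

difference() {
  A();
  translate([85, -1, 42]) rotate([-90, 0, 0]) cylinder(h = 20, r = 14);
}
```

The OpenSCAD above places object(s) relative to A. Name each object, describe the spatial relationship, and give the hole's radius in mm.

The subtracted cylinder has r = 14 mm.

A is an open box. The open box has a circular hole through its front wall. The hole's radius is 14 mm.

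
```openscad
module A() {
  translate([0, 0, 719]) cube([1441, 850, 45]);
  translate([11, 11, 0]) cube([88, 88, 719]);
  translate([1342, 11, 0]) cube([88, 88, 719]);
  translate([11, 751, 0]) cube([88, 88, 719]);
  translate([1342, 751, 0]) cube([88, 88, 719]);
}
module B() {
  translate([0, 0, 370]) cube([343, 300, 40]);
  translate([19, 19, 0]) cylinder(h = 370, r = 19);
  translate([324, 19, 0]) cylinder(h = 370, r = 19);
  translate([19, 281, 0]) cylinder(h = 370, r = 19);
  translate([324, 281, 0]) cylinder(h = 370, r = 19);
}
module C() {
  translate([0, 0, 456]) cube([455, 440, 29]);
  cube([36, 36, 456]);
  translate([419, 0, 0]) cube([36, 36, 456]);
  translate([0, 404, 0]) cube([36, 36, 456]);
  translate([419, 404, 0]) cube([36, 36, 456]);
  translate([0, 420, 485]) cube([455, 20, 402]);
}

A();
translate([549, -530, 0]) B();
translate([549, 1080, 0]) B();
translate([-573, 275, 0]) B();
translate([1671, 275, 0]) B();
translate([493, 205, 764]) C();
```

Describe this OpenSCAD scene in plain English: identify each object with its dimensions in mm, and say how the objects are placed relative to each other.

A is a table: top 1441 mm (x) × 850 mm (y), 45 mm thick, upper face at z = 764 mm, on four 88×88 mm square legs, each inset 11 mm from the nearest pair of top edges, running from z = 0 to the bottom of the top.

B is a simple wooden stool: a rectangular seat 343 mm (x) by 300 mm (y), 40 mm thick, top face at z = 410 mm, on four round legs, each 38 mm in diameter. The legs rest on z = 0, each leg's axis is inset half a diameter from the nearest pair of seat edges (so the leg's bounding box is flush with the corner).

C is a chair. The seat is a 455×440×29 mm slab with its top at z = 485 mm, on four 36×36 mm corner legs (flush with the seat edges, standing on z = 0). A flat backrest 20 mm thick, 402 mm tall, spans the full seat width and rises from the seat top along its +y edge, rear face flush with the rear of the seat.

Four stools sit around the table at the −y, +y, −x, +x sides. The chair is on top of the table, centred.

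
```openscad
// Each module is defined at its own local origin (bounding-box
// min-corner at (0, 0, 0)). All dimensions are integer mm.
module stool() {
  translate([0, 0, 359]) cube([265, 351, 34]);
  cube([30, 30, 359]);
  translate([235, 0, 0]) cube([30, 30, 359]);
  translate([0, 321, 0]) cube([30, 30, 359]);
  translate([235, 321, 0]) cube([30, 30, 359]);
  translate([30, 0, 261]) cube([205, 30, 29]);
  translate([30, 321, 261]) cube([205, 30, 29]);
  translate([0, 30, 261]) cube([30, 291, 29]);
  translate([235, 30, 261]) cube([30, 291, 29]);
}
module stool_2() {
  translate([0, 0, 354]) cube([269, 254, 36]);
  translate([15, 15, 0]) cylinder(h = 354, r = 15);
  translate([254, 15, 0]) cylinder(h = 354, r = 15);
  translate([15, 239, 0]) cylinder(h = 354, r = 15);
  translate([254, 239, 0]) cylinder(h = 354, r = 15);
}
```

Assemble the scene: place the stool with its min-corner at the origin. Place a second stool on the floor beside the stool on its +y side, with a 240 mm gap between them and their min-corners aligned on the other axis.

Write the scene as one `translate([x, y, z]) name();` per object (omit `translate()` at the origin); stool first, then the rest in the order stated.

stool();
translate([0, 591, 0]) stool_2();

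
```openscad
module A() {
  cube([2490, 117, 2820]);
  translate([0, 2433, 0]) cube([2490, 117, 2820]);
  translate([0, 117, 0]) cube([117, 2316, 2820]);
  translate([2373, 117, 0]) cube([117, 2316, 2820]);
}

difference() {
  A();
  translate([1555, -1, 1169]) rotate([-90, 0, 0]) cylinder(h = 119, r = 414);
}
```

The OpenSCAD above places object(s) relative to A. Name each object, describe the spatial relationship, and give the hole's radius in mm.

A is a house frame. The house frame has a circular hole through its front wall. The hole's radius is 414 mm.

The subtracted cylinder has r = 414 mm.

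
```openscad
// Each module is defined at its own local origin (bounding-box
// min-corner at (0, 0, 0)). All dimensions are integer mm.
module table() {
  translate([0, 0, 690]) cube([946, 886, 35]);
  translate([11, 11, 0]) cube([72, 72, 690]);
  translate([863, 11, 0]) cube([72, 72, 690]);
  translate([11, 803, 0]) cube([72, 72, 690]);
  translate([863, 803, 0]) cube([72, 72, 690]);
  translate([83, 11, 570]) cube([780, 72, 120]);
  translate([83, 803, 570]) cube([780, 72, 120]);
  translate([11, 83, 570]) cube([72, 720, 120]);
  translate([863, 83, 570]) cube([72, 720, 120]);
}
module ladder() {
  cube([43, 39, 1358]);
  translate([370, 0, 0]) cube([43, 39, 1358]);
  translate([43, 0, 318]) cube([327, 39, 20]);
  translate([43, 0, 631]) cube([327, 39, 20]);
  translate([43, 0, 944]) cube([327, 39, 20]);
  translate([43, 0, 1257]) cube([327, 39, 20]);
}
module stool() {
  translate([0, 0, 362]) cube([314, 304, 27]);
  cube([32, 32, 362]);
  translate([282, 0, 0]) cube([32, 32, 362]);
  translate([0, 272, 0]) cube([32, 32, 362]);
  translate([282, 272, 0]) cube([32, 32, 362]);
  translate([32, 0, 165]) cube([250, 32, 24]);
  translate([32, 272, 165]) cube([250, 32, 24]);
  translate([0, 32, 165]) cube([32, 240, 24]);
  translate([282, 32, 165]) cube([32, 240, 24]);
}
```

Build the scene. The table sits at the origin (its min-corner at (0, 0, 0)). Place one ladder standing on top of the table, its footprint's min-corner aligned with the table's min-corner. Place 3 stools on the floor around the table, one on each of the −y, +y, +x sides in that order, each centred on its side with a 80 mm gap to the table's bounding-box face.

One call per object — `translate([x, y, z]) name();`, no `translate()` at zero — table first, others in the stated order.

table();
translate([0, 0, 725]) ladder();
translate([316, -384, 0]) stool();
translate([316, 966, 0]) stool();
translate([1026, 291, 0]) stool();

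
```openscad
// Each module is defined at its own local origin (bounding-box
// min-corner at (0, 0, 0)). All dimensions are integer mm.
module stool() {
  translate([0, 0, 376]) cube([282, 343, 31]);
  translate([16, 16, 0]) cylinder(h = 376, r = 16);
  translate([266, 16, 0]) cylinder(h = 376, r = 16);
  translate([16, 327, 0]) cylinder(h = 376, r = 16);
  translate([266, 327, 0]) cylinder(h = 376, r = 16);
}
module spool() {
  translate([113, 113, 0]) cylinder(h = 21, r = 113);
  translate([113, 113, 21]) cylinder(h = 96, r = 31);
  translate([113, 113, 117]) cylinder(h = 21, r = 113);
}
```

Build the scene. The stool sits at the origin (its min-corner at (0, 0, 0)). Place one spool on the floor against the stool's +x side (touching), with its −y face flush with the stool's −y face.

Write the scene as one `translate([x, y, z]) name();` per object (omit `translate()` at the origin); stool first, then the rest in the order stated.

stool();
translate([282, 0, 0]) spool();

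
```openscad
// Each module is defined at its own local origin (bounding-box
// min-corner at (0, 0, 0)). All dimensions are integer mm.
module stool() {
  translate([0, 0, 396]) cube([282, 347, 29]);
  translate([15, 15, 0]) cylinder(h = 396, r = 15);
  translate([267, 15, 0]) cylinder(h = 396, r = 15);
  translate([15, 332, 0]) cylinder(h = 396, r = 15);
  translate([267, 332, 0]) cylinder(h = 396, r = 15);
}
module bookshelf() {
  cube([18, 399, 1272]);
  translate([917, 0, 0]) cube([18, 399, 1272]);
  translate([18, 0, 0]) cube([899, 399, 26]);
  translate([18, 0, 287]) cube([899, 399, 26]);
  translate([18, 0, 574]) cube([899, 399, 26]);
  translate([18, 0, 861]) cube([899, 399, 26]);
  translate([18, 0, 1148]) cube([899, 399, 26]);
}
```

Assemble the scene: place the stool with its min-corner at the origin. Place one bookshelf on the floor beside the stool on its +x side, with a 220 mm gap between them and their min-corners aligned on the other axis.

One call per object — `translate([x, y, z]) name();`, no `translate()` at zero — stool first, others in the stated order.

stool();
translate([502, 0, 0]) bookshelf();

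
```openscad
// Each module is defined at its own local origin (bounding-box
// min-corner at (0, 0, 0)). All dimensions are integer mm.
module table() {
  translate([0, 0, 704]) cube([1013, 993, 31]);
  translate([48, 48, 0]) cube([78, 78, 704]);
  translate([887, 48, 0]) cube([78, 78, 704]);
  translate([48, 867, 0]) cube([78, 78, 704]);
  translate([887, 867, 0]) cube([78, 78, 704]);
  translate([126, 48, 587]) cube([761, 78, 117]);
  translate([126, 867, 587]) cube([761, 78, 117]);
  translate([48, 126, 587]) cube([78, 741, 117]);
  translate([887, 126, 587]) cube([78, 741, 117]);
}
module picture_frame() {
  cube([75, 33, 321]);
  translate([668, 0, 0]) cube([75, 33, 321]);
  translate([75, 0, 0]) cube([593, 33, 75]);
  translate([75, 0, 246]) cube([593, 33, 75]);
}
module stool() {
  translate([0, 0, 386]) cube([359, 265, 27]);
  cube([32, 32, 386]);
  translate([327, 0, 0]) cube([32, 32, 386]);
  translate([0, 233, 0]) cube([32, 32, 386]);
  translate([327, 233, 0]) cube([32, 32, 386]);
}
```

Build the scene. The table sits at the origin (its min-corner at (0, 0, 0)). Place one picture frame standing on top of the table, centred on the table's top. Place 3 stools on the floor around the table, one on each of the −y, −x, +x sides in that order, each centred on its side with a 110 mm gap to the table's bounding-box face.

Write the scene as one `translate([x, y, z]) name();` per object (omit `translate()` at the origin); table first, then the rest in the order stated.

table();
translate([135, 480, 735]) picture_frame();
translate([327, -375, 0]) stool();
translate([-469, 364, 0]) stool();
translate([1123, 364, 0]) stool();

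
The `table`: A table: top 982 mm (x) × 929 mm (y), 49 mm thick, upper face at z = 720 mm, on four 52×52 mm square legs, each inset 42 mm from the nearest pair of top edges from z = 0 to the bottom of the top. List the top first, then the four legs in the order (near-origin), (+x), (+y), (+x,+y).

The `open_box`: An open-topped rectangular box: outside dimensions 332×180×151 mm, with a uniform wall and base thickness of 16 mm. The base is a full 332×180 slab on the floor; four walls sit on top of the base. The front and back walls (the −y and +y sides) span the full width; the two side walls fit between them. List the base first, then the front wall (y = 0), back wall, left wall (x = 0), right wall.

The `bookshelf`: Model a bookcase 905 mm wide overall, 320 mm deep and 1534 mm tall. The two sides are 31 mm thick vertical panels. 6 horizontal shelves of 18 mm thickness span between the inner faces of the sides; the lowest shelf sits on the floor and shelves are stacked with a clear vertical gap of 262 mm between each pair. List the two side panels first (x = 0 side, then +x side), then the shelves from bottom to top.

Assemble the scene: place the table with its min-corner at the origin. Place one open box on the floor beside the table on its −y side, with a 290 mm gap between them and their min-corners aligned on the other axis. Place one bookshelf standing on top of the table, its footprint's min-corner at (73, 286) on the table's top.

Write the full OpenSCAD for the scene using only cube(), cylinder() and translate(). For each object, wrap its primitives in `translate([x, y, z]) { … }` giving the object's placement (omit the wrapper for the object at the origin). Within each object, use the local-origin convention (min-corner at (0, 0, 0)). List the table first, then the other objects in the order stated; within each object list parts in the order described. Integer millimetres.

translate([0, 0, 671]) cube([982, 929, 49]);
translate([42, 42, 0]) cube([52, 52, 671]);
translate([888, 42, 0]) cube([52, 52, 671]);
translate([42, 835, 0]) cube([52, 52, 671]);
translate([888, 835, 0]) cube([52, 52, 671]);
translate([0, -470, 0]) {
  cube([332, 180, 16]);
  translate([0, 0, 16]) cube([332, 16, 135]);
  translate([0, 164, 16]) cube([332, 16, 135]);
  translate([0, 16, 16]) cube([16, 148, 135]);
  translate([316, 16, 16]) cube([16, 148, 135]);
}
translate([73, 286, 720]) {
  cube([31, 320, 1534]);
  translate([874, 0, 0]) cube([31, 320, 1534]);
  translate([31, 0, 0]) cube([843, 320, 18]);
  translate([31, 0, 280]) cube([843, 320, 18]);
  translate([31, 0, 560]) cube([843, 320, 18]);
  translate([31, 0, 840]) cube([843, 320, 18]);
  translate([31, 0, 1120]) cube([843, 320, 18]);
  translate([31, 0, 1400]) cube([843, 320, 18]);
}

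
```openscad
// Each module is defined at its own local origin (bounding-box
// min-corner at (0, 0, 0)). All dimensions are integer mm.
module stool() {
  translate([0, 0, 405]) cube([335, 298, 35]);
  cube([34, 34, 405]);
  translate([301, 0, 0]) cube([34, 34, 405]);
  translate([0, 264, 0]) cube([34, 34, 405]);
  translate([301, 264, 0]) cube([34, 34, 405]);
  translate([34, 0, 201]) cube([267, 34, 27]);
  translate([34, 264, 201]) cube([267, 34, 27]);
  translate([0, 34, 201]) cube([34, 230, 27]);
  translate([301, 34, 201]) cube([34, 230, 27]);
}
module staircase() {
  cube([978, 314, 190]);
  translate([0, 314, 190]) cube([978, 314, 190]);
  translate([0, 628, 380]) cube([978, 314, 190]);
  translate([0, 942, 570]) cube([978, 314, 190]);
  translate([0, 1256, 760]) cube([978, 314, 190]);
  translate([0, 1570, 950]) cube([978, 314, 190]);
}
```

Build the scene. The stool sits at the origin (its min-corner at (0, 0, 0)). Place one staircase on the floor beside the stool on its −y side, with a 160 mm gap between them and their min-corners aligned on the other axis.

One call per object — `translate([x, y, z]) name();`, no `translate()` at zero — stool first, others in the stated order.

stool();
translate([0, -2044, 0]) staircase();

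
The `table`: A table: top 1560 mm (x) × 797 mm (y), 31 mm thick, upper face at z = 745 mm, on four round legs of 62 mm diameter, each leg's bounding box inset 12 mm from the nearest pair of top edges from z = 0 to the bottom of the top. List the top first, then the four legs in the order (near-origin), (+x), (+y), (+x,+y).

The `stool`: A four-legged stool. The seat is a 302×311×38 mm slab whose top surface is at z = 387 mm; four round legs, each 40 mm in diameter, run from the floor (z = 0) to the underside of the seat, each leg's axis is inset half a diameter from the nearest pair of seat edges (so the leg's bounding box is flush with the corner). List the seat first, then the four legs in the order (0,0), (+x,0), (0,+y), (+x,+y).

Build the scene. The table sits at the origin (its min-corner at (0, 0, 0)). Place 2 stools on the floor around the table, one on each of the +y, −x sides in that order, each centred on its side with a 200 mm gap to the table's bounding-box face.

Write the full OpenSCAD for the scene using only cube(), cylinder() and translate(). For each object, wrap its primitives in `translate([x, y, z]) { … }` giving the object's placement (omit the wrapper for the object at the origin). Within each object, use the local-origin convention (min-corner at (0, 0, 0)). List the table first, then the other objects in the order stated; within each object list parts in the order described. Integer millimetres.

translate([0, 0, 714]) cube([1560, 797, 31]);
translate([43, 43, 0]) cylinder(h = 714, r = 31);
translate([1517, 43, 0]) cylinder(h = 714, r = 31);
translate([43, 754, 0]) cylinder(h = 714, r = 31);
translate([1517, 754, 0]) cylinder(h = 714, r = 31);
translate([629, 997, 0]) {
  translate([0, 0, 349]) cube([302, 311, 38]);
  translate([20, 20, 0]) cylinder(h = 349, r = 20);
  translate([282, 20, 0]) cylinder(h = 349, r = 20);
  translate([20, 291, 0]) cylinder(h = 349, r = 20);
  translate([282, 291, 0]) cylinder(h = 349, r = 20);
}
translate([-502, 243, 0]) {
  translate([0, 0, 349]) cube([302, 311, 38]);
  translate([20, 20, 0]) cylinder(h = 349, r = 20);
  translate([282, 20, 0]) cylinder(h = 349, r = 20);
  translate([20, 291, 0]) cylinder(h = 349, r = 20);
  translate([282, 291, 0]) cylinder(h = 349, r = 20);
}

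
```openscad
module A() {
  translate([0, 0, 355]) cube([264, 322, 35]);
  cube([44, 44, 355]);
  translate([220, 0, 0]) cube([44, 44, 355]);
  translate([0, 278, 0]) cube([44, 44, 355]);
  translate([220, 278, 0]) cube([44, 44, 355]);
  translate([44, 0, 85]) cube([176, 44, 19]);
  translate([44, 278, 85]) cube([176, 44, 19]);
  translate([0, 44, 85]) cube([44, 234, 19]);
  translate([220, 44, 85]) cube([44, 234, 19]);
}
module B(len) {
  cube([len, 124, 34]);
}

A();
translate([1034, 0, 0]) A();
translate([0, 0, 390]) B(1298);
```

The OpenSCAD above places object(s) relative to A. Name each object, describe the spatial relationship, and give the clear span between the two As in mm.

A is a stool. B is a beam. A beam spans the tops of two stools. The clear span between the two stools is 770 mm.

Second stool starts at x = 1034; first ends at x = 264; clear span = 1034 − 264 = 770 mm.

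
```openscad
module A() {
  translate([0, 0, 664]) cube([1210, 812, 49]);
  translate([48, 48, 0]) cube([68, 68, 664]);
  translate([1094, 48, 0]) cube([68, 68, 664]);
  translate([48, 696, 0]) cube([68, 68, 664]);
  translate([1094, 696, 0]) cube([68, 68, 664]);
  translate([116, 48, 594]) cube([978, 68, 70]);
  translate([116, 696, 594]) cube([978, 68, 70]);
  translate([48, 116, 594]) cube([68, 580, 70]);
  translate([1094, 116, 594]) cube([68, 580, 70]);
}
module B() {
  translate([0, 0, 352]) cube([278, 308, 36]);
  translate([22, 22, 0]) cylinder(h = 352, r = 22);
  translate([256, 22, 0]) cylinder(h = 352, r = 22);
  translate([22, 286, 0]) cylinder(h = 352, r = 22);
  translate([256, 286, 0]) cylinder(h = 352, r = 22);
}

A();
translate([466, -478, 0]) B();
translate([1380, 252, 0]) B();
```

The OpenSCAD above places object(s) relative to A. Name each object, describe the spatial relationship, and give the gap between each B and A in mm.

Each stool's nearest face is 170 mm from the table's bounding box.

A is a table. B is a stool. Two stools sit around the table at the −y, +x sides. The gap between each stool and the table is 170 mm.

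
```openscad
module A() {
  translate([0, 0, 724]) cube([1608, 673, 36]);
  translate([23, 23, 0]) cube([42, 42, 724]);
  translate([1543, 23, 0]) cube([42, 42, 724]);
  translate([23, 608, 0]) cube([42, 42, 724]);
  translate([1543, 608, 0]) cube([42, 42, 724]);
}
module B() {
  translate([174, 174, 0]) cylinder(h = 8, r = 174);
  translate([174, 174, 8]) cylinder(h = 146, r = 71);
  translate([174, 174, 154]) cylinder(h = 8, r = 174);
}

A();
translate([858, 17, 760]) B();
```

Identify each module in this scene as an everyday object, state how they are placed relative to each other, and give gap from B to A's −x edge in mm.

The spool's min-x is at 858; the table's min-x is 0; gap = 858 mm.

A is a table. B is a spool. The spool is on top of the table. The gap from the spool to the table's −x edge is 858 mm.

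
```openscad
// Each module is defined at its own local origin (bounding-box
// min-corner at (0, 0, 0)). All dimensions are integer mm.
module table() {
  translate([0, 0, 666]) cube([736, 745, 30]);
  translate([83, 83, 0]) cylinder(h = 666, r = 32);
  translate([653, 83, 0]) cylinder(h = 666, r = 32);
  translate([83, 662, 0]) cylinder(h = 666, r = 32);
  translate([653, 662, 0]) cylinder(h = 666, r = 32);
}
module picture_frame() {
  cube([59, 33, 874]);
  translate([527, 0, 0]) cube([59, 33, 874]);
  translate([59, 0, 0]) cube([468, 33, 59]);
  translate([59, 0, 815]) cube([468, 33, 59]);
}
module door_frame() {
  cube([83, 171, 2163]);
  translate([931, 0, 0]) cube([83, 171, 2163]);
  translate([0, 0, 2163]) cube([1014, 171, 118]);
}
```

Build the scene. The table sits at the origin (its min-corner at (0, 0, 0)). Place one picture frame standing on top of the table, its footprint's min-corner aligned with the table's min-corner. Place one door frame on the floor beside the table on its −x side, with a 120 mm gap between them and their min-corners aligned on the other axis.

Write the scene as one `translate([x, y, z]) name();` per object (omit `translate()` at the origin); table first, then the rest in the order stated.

table();
translate([0, 0, 696]) picture_frame();
translate([-1134, 0, 0]) door_frame();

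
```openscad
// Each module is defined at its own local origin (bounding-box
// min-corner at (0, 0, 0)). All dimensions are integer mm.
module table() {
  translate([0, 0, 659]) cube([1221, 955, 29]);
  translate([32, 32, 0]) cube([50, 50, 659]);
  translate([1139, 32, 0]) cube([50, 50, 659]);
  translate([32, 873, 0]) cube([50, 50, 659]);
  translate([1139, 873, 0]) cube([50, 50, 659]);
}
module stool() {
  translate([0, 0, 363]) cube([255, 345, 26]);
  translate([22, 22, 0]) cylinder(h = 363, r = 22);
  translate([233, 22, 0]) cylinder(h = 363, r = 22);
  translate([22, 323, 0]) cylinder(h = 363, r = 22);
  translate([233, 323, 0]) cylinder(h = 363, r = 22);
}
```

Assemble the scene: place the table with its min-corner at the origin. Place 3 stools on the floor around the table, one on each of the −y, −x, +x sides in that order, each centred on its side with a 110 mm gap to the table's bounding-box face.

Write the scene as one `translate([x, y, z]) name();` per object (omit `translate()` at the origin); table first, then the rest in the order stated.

table();
translate([483, -455, 0]) stool();
translate([-365, 305, 0]) stool();
translate([1331, 305, 0]) stool();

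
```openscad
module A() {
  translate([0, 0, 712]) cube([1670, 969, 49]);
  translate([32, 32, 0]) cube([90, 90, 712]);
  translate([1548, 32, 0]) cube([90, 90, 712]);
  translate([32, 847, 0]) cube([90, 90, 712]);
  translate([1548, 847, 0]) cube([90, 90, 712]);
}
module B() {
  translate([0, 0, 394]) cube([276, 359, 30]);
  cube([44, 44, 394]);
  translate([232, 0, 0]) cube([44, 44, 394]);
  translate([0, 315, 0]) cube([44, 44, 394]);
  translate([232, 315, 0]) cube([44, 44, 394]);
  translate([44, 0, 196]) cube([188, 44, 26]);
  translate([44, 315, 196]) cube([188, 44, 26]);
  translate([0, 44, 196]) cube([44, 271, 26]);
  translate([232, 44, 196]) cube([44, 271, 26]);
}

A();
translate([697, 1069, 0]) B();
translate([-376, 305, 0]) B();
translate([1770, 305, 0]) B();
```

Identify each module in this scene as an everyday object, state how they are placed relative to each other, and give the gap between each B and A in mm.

Each stool's nearest face is 100 mm from the table's bounding box.

A is a table. B is a stool. Three stools sit around the table at the +y, −x, +x sides. The gap between each stool and the table is 100 mm.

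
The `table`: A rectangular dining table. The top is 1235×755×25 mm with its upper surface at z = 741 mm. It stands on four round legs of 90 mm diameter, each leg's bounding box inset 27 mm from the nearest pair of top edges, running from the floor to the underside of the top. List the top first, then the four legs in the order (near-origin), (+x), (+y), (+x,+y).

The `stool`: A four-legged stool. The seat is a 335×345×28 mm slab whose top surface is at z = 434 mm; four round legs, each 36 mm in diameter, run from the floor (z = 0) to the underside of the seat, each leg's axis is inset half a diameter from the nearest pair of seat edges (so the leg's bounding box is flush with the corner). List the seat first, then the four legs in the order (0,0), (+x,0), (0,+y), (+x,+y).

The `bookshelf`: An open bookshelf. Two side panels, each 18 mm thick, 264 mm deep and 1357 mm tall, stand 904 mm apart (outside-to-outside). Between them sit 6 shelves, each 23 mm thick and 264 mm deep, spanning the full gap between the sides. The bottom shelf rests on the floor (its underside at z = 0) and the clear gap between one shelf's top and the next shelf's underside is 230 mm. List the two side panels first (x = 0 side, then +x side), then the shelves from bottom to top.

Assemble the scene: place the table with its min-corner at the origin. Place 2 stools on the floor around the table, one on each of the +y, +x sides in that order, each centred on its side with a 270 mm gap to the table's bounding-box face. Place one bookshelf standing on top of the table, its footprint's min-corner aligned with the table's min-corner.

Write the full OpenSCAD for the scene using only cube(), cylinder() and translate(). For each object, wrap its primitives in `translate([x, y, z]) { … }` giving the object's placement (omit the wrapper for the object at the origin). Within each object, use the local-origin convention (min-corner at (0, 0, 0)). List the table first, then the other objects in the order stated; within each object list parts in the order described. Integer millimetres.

translate([0, 0, 716]) cube([1235, 755, 25]);
translate([72, 72, 0]) cylinder(h = 716, r = 45);
translate([1163, 72, 0]) cylinder(h = 716, r = 45);
translate([72, 683, 0]) cylinder(h = 716, r = 45);
translate([1163, 683, 0]) cylinder(h = 716, r = 45);
translate([450, 1025, 0]) {
  translate([0, 0, 406]) cube([335, 345, 28]);
  translate([18, 18, 0]) cylinder(h = 406, r = 18);
  translate([317, 18, 0]) cylinder(h = 406, r = 18);
  translate([18, 327, 0]) cylinder(h = 406, r = 18);
  translate([317, 327, 0]) cylinder(h = 406, r = 18);
}
translate([1505, 205, 0]) {
  translate([0, 0, 406]) cube([335, 345, 28]);
  translate([18, 18, 0]) cylinder(h = 406, r = 18);
  translate([317, 18, 0]) cylinder(h = 406, r = 18);
  translate([18, 327, 0]) cylinder(h = 406, r = 18);
  translate([317, 327, 0]) cylinder(h = 406, r = 18);
}
translate([0, 0, 741]) {
  cube([18, 264, 1357]);
  translate([886, 0, 0]) cube([18, 264, 1357]);
  translate([18, 0, 0]) cube([868, 264, 23]);
  translate([18, 0, 253]) cube([868, 264, 23]);
  translate([18, 0, 506]) cube([868, 264, 23]);
  translate([18, 0, 759]) cube([868, 264, 23]);
  translate([18, 0, 1012]) cube([868, 264, 23]);
  translate([18, 0, 1265]) cube([868, 264, 23]);
}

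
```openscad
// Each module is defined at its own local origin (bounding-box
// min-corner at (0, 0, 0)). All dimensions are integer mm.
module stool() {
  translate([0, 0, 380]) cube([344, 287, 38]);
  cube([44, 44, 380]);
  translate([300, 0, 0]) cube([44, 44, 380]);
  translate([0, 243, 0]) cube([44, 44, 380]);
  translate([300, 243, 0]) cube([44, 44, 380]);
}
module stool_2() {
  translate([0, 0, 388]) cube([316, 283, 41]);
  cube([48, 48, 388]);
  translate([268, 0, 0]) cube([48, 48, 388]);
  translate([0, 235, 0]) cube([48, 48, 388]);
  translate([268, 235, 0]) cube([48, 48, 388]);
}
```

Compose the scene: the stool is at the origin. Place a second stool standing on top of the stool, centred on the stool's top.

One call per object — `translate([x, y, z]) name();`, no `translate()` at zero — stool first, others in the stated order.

stool();
translate([14, 2, 418]) stool_2();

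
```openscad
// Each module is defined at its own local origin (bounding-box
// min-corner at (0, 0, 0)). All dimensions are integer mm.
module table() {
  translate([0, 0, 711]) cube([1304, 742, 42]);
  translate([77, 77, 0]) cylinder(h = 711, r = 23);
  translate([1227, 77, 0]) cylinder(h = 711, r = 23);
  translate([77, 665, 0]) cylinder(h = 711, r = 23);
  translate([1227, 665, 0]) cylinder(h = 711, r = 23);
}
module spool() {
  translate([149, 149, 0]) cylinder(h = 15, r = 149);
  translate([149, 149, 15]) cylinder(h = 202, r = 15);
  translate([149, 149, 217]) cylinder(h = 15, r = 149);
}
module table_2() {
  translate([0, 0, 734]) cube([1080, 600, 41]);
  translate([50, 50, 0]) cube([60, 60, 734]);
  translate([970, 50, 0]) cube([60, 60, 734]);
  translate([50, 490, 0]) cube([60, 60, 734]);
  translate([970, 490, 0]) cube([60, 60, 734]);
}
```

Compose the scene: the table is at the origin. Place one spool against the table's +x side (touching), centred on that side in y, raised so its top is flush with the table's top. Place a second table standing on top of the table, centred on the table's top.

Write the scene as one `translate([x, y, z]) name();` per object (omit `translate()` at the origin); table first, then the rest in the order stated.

table();
translate([1304, 222, 521]) spool();
translate([112, 71, 753]) table_2();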